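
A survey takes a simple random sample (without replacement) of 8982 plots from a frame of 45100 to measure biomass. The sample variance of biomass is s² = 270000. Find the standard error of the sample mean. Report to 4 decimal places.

Under SRS without replacement, Var(ȳ) = (1 − f)·s²/n with f = n/N = 8982/45100 = 0.19915743.
Var(ȳ) = (1 − 0.19915743)·270000/8982 = 0.80084257·30.06012 = 24.073424.
SE(ȳ) = √(24.073424) = 4.9065.

4.9065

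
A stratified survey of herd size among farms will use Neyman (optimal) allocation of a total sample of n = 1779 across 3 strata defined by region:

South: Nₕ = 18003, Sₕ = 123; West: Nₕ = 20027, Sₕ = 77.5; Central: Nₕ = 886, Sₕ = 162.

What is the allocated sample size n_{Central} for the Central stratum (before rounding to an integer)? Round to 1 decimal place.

Neyman allocation: nₕ = n·NₕSₕ / Σⱼ NⱼSⱼ.
Σ NⱼSⱼ = 18003·123 + 20027·77.5 + 886·162 = 3.9099935 × 10^6.
n_{Central} = 1779·886·162 / (3.9099935 × 10^6) = 65.3.

65.3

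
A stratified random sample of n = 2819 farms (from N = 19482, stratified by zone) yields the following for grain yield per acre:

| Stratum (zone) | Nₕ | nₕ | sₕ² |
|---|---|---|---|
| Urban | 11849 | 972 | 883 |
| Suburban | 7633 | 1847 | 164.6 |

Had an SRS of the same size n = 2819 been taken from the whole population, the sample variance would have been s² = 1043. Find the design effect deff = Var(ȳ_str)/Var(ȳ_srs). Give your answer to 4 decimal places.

Var(ȳ_str) = Σ Wₕ²(1−fₕ)sₕ²/nₕ with Wₕ = Nₕ/19482:
  Urban: (11849/19482)²·(1−972/11849)·883/972 = 0.30847373
  Suburban: (7633/19482)²·(1−1847/7633)·164.6/1847 = 0.01036978
  → Var(ȳ_str) = 0.31884351.
Var(ȳ_srs) = (1 − 2819/19482)·1043/2819 = 0.31645276.
deff = 0.31884351 / 0.31645276 = 1.0076.

1.0076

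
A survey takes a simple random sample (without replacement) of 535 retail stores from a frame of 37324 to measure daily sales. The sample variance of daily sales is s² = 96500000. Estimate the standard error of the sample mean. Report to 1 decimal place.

Under SRS without replacement, Var(ȳ) = (1 − f)·s²/n with f = n/N = 535/37324 = 0.01433394.
Var(ȳ) = (1 − 0.01433394)·96500000/535 = 0.98566606·180373.83 = 177788.36.
SE(ȳ) = √(177788.36) = 421.6.

421.6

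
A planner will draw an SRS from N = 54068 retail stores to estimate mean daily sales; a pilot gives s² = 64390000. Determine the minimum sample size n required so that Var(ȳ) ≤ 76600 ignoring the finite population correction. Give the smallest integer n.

841

Without fpc, n₀ = s²/D = 64390000/76600 = 840.6005.
Rounding up, n = 841.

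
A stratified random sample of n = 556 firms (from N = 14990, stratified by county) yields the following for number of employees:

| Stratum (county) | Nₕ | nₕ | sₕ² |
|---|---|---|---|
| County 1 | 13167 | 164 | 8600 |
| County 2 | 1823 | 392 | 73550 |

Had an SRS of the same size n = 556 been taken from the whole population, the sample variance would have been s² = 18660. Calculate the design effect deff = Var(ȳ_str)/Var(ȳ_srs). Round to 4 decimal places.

Var(ȳ_str) = Σ Wₕ²(1−fₕ)sₕ²/nₕ with Wₕ = Nₕ/14990:
  County 1: (13167/14990)²·(1−164/13167)·8600/164 = 39.955975
  County 2: (1823/14990)²·(1−392/1823)·73550/392 = 2.1783098
  → Var(ȳ_str) = 42.134285.
Var(ȳ_srs) = (1 − 556/14990)·18660/556 = 32.316321.
deff = 42.134285 / 32.316321 = 1.3038.

1.3038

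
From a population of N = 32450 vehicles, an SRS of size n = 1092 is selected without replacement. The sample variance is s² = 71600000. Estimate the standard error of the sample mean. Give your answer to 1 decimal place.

251.7

Under SRS without replacement, Var(ȳ) = (1 − f)·s²/n with f = n/N = 1092/32450 = 0.03365177.
Var(ȳ) = (1 − 0.03365177)·71600000/1092 = 0.96634823·65567.766 = 63361.294.
SE(ȳ) = √(63361.294) = 251.7.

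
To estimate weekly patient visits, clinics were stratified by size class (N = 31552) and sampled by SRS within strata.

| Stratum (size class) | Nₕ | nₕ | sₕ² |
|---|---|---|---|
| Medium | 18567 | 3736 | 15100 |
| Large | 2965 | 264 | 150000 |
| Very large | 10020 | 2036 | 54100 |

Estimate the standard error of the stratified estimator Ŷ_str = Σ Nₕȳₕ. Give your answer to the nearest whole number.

Var(Ŷ_str) = Σₕ Nₕ²(1 − fₕ)sₕ²/nₕ.
Medium: 18567²·(1 − 3736/18567)·15100/3736 = 1.1129669 × 10^9.
Large: 2965²·(1 − 264/2965)·150000/264 = 4.5502642 × 10^9.
Very large: 10020²·(1 − 2036/10020)·54100/2036 = 2.1257282 × 10^9.
Sum = 7.7889593 × 10^9.
SE = √(7.7889593 × 10^9) = 88255.

88255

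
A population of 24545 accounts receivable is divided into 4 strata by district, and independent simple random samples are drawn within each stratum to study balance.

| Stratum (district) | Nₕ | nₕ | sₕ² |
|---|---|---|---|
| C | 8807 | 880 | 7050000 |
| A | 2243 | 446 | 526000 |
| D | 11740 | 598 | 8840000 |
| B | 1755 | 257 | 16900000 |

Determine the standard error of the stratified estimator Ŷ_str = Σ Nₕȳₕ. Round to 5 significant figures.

Var(Ŷ_str) = Σₕ Nₕ²(1 − fₕ)sₕ²/nₕ.
C: 8807²·(1 − 880/8807)·7050000/880 = 5.5929804 × 10^11.
A: 2243²·(1 − 446/2243)·526000/446 = 4.7536613 × 10^9.
D: 11740²·(1 − 598/11740)·8840000/598 = 1.9336699 × 10^12.
B: 1755²·(1 − 257/1755)·16900000/257 = 1.7287911 × 10^11.
Sum = 2.6706007 × 10^12.
SE = √(2.6706007 × 10^12) = 1.6342 × 10^6.

1.6342 × 10^6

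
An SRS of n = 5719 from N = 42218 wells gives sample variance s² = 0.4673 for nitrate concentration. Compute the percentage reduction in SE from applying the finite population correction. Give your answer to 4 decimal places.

f = n/N = 5719/42218 = 0.13546355.
SE_no-fpc = √(s²/n) = 0.0090393633; SE_fpc = √((1−f)s²/n) = 0.0084048409.
Ratio = √(1−f) = 0.92980452. Reduction = 100·(1 − 0.92980452) = 7.0195%.

7.0195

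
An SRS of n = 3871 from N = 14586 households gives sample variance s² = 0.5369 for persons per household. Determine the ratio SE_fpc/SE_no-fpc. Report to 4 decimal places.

f = n/N = 3871/14586 = 0.26539147.
SE_no-fpc = √(s²/n) = 0.011777012; SE_fpc = √((1−f)s²/n) = 0.010093995.
Ratio = √(1−f) = 0.85709307.

0.8571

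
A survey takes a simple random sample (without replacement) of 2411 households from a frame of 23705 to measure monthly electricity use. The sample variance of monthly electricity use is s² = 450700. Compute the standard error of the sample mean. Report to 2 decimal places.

Under SRS without replacement, Var(ȳ) = (1 − f)·s²/n with f = n/N = 2411/23705 = 0.10170850.
Var(ȳ) = (1 − 0.10170850)·450700/2411 = 0.89829150·186.93488 = 167.92202.
SE(ȳ) = √(167.92202) = 12.96.

12.96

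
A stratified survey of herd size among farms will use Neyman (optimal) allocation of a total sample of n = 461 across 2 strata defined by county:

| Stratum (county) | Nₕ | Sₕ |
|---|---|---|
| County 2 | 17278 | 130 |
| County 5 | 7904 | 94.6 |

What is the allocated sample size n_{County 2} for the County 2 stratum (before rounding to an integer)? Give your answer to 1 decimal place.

Neyman allocation: nₕ = n·NₕSₕ / Σⱼ NⱼSⱼ.
Σ NⱼSⱼ = 17278·130 + 7904·94.6 = 2.9938584 × 10^6.
n_{County 2} = 461·17278·130 / (2.9938584 × 10^6) = 345.9.

345.9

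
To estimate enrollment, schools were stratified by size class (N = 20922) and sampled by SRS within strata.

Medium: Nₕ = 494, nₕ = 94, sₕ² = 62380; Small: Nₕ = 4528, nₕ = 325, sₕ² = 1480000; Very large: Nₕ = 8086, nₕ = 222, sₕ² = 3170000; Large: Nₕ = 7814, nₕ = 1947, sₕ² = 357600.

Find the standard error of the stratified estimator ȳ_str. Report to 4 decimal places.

Var(ȳ_str) = Σₕ Wₕ²(1 − fₕ)sₕ²/nₕ with Wₕ = Nₕ/N, N = 20922.
Medium: Wₕ = 0.02361151; term = 0.02361151²·(1 − 0.19028340)·62380/94 = 0.29956982.
Small: Wₕ = 0.21642290; term = 0.21642290²·(1 − 0.07177562)·1480000/325 = 197.9875.
Very large: Wₕ = 0.38648313; term = 0.38648313²·(1 − 0.02745486)·3170000/222 = 2074.3266.
Large: Wₕ = 0.37348246; term = 0.37348246²·(1 − 0.24916816)·357600/1947 = 19.235995.
Sum = 2291.8497.
SE = √(2291.8497) = 47.8733.

47.8733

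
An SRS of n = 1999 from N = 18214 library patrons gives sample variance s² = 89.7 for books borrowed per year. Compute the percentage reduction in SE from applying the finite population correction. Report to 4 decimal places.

f = n/N = 1999/18214 = 0.10975074.
SE_no-fpc = √(s²/n) = 0.21183115; SE_fpc = √((1−f)s²/n) = 0.19986909.
Ratio = √(1−f) = 0.94353021. Reduction = 100·(1 − 0.94353021) = 5.6470%.

5.6470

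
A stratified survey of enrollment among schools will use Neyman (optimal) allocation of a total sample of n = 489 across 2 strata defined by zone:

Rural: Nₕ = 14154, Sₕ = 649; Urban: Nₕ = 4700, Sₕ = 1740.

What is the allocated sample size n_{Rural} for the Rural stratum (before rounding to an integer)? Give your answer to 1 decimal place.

Neyman allocation: nₕ = n·NₕSₕ / Σⱼ NⱼSⱼ.
Σ NⱼSⱼ = 14154·649 + 4700·1740 = 1.7363946 × 10^7.
n_{Rural} = 489·14154·649 / (1.7363946 × 10^7) = 258.7.

258.7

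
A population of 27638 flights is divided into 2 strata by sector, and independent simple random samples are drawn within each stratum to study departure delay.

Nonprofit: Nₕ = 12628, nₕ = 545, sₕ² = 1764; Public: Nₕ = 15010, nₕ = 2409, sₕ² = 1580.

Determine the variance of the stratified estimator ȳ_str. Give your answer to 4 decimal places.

Var(ȳ_str) = Σₕ Wₕ²(1 − fₕ)sₕ²/nₕ with Wₕ = Nₕ/N, N = 27638.
Nonprofit: Wₕ = 0.45690716; term = 0.45690716²·(1 − 0.04315806)·1764/545 = 0.64654417.
Public: Wₕ = 0.54309284; term = 0.54309284²·(1 − 0.16049300)·1580/2409 = 0.16240252.
Sum = 0.80894669.

0.8089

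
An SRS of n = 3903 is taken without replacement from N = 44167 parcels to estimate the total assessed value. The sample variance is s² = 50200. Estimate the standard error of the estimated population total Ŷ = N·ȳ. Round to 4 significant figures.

151200

Var(Ŷ) = N²·Var(ȳ) = N²·(1 − n/N)·s²/n.
f = 3903/44167 = 0.08836914; Var(ȳ) = 0.91163086·50200/3903 = 11.725306.
Var(Ŷ) = 44167² · 11.725306 = 2.2872835 × 10^10.
SE(Ŷ) = √(2.2872835 × 10^10) = 151200.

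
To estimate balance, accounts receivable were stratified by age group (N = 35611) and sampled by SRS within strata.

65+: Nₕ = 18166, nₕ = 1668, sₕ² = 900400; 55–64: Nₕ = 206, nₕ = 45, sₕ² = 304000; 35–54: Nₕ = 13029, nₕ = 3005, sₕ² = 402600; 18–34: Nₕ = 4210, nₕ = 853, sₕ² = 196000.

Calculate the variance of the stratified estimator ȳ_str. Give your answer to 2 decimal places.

Var(ȳ_str) = Σₕ Wₕ²(1 − fₕ)sₕ²/nₕ with Wₕ = Nₕ/N, N = 35611.
65+: Wₕ = 0.51012328; term = 0.51012328²·(1 − 0.09181988)·900400/1668 = 127.57386.
55–64: Wₕ = 0.00578473; term = 0.00578473²·(1 − 0.21844660)·304000/45 = 0.17667936.
35–54: Wₕ = 0.36587010; term = 0.36587010²·(1 − 0.23063934)·402600/3005 = 13.797903.
18–34: Wₕ = 0.11822190; term = 0.11822190²·(1 − 0.20261283)·196000/853 = 2.5607792.
Sum = 144.10922.

144.11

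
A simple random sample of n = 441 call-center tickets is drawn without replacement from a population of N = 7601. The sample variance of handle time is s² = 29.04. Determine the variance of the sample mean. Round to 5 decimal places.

Under SRS without replacement, Var(ȳ) = (1 − f)·s²/n with f = n/N = 441/7601 = 0.05801868.
Var(ȳ) = (1 − 0.05801868)·29.04/441 = 0.94198132·0.06585034 = 0.06202979.

0.06203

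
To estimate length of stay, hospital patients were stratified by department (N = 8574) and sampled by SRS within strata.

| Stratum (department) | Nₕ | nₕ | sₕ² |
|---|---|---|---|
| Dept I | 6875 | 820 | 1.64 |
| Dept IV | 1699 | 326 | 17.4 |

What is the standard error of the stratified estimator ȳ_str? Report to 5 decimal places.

Var(ȳ_str) = Σₕ Wₕ²(1 − fₕ)sₕ²/nₕ with Wₕ = Nₕ/N, N = 8574.
Dept I: Wₕ = 0.80184278; term = 0.80184278²·(1 − 0.11927273)·1.64/820 = 0.0011325304.
Dept IV: Wₕ = 0.19815722; term = 0.19815722²·(1 − 0.19187758)·17.4/326 = 0.0016936693.
Sum = 0.0028261997.
SE = √(0.0028261997) = 0.05316.

0.05316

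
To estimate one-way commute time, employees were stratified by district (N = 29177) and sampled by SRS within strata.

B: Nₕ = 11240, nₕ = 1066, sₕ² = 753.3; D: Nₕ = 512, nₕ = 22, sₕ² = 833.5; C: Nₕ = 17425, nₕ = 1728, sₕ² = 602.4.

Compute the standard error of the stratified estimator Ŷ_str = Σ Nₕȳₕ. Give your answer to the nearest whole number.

13626

Var(Ŷ_str) = Σₕ Nₕ²(1 − fₕ)sₕ²/nₕ.
B: 11240²·(1 − 1066/11240)·753.3/1066 = 8.0810689 × 10^7.
D: 512²·(1 − 22/512)·833.5/22 = 9.5049309 × 10^6.
C: 17425²·(1 − 1728/17425)·602.4/1728 = 9.535219 × 10^7.
Sum = 1.8566781 × 10^8.
SE = √(1.8566781 × 10^8) = 13626.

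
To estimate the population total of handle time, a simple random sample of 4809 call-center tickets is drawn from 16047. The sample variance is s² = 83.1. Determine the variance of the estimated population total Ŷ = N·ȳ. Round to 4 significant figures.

3.116 × 10^6

Var(Ŷ) = N²·Var(ȳ) = N²·(1 − n/N)·s²/n.
f = 4809/16047 = 0.29968218; Var(ȳ) = 0.70031782·83.1/4809 = 0.012101562.
Var(Ŷ) = 16047² · 0.012101562 = 3.1162274 × 10^6.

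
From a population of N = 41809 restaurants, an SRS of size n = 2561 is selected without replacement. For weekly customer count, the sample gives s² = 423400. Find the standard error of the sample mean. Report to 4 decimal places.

Under SRS without replacement, Var(ȳ) = (1 − f)·s²/n with f = n/N = 2561/41809 = 0.06125475.
Var(ȳ) = (1 − 0.06125475)·423400/2561 = 0.93874525·165.32604 = 155.19904.
SE(ȳ) = √(155.19904) = 12.4579.

12.4579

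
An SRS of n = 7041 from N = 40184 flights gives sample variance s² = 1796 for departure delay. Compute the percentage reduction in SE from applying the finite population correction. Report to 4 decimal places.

9.1825

f = n/N = 7041/40184 = 0.17521899.
SE_no-fpc = √(s²/n) = 0.50505188; SE_fpc = √((1−f)s²/n) = 0.45867526.
Ratio = √(1−f) = 0.90817455. Reduction = 100·(1 − 0.90817455) = 9.1825%.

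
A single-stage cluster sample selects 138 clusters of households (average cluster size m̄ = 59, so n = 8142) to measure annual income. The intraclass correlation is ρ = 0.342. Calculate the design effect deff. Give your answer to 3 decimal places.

deff = 1 + (59 − 1)·0.342 = 1 + 19.836 = 20.836.

20.836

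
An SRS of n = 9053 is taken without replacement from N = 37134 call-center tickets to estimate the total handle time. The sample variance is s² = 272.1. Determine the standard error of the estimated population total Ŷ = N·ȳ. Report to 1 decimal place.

Var(Ŷ) = N²·Var(ȳ) = N²·(1 − n/N)·s²/n.
f = 9053/37134 = 0.24379275; Var(ȳ) = 0.75620725·272.1/9053 = 0.022728818.
Var(Ŷ) = 37134² · 0.022728818 = 3.1341539 × 10^7.
SE(Ŷ) = √(3.1341539 × 10^7) = 5598.4.

5598.4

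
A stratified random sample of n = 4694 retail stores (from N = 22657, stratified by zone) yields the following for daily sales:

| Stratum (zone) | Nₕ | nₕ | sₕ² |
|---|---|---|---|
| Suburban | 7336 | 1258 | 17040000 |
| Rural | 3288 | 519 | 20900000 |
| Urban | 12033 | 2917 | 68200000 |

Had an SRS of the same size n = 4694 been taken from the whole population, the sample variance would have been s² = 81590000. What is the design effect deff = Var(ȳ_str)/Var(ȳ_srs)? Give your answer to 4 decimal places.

Var(ȳ_str) = Σ Wₕ²(1−fₕ)sₕ²/nₕ with Wₕ = Nₕ/22657:
  Suburban: (7336/22657)²·(1−1258/7336)·17040000/1258 = 1176.5331
  Rural: (3288/22657)²·(1−519/3288)·20900000/519 = 714.21486
  Urban: (12033/22657)²·(1−2917/12033)·68200000/2917 = 4995.9878
  → Var(ȳ_str) = 6886.7358.
Var(ȳ_srs) = (1 − 4694/22657)·81590000/4694 = 13780.669.
deff = 6886.7358 / 13780.669 = 0.4997.

0.4997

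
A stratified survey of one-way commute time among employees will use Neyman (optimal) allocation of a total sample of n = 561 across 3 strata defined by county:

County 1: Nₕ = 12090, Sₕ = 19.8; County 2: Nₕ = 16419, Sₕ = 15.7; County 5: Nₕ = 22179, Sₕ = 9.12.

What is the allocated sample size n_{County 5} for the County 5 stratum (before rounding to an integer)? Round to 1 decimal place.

Neyman allocation: nₕ = n·NₕSₕ / Σⱼ NⱼSⱼ.
Σ NⱼSⱼ = 12090·19.8 + 16419·15.7 + 22179·9.12 = 699432.78.
n_{County 5} = 561·22179·9.12 / 699432.78 = 162.2.

162.2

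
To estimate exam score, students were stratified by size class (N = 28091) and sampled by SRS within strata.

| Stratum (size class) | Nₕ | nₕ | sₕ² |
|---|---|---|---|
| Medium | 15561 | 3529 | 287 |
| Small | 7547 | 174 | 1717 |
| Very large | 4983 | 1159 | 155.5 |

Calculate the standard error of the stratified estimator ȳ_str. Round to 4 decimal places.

0.8476

Var(ȳ_str) = Σₕ Wₕ²(1 − fₕ)sₕ²/nₕ with Wₕ = Nₕ/N, N = 28091.
Medium: Wₕ = 0.55394966; term = 0.55394966²·(1 − 0.22678491)·287/3529 = 0.019296172.
Small: Wₕ = 0.26866256; term = 0.26866256²·(1 − 0.02305552)·1717/174 = 0.69583334.
Very large: Wₕ = 0.17738778; term = 0.17738778²·(1 − 0.23259081)·155.5/1159 = 0.0032398233.
Sum = 0.71836934.
SE = √(0.71836934) = 0.8476.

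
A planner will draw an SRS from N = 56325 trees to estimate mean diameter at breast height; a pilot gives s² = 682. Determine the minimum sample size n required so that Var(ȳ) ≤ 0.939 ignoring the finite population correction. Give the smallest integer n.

Without fpc, n₀ = s²/D = 682/0.939 = 726.3046.
Rounding up, n = 727.

727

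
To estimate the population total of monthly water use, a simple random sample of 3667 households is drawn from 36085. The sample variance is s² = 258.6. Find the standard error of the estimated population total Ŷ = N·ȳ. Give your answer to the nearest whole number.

9083

Var(Ŷ) = N²·Var(ȳ) = N²·(1 − n/N)·s²/n.
f = 3667/36085 = 0.10162117; Var(ȳ) = 0.89837883·258.6/3667 = 0.063354449.
Var(Ŷ) = 36085² · 0.063354449 = 8.2495553 × 10^7.
SE(Ŷ) = √(8.2495553 × 10^7) = 9083.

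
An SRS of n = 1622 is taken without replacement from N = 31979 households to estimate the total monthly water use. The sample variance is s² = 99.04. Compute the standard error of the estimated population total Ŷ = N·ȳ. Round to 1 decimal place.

7699.1

Var(Ŷ) = N²·Var(ȳ) = N²·(1 − n/N)·s²/n.
f = 1622/31979 = 0.05072079; Var(ȳ) = 0.94927921·99.04/1622 = 0.057963387.
Var(Ŷ) = 31979² · 0.057963387 = 5.9276631 × 10^7.
SE(Ŷ) = √(5.9276631 × 10^7) = 7699.1.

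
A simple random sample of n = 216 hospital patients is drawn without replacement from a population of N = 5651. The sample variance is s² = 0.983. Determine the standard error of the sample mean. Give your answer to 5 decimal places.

Under SRS without replacement, Var(ȳ) = (1 − f)·s²/n with f = n/N = 216/5651 = 0.03822332.
Var(ȳ) = (1 − 0.03822332)·0.983/216 = 0.96177668·0.0045509259 = 0.0043769744.
SE(ȳ) = √(0.0043769744) = 0.06616.

0.06616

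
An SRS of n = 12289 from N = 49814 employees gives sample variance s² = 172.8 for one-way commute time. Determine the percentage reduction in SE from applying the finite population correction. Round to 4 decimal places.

f = n/N = 12289/49814 = 0.24669772.
SE_no-fpc = √(s²/n) = 0.11858059; SE_fpc = √((1−f)s²/n) = 0.10291964.
Ratio = √(1−f) = 0.86792988. Reduction = 100·(1 − 0.86792988) = 13.2070%.

13.2070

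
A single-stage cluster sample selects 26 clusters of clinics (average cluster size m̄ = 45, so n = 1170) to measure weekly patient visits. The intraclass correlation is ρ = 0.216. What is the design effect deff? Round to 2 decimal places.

10.50

deff = 1 + (45 − 1)·0.216 = 1 + 9.504 = 10.504.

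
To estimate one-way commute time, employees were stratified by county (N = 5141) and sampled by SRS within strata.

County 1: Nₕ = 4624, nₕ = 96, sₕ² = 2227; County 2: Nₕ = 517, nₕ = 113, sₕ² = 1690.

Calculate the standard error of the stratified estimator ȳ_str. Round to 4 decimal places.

Var(ȳ_str) = Σₕ Wₕ²(1 − fₕ)sₕ²/nₕ with Wₕ = Nₕ/N, N = 5141.
County 1: Wₕ = 0.89943591; term = 0.89943591²·(1 − 0.02076125)·2227/96 = 18.377144.
County 2: Wₕ = 0.10056409; term = 0.10056409²·(1 − 0.21856867)·1690/113 = 0.11819115.
Sum = 18.495335.
SE = √(18.495335) = 4.3006.

4.3006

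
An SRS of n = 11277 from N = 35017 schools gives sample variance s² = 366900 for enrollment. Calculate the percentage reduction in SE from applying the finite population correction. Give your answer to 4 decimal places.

17.6619

f = n/N = 11277/35017 = 0.32204358.
SE_no-fpc = √(s²/n) = 5.7039678; SE_fpc = √((1−f)s²/n) = 4.6965392.
Ratio = √(1−f) = 0.82338109. Reduction = 100·(1 − 0.82338109) = 17.6619%.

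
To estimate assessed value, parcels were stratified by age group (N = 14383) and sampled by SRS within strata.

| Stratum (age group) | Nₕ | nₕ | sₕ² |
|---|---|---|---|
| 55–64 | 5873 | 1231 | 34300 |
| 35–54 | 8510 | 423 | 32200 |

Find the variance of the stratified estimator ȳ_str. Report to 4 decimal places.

28.9961

Var(ȳ_str) = Σₕ Wₕ²(1 − fₕ)sₕ²/nₕ with Wₕ = Nₕ/N, N = 14383.
55–64: Wₕ = 0.40832928; term = 0.40832928²·(1 − 0.20960327)·34300/1231 = 3.6719964.
35–54: Wₕ = 0.59167072; term = 0.59167072²·(1 − 0.04970623)·32200/423 = 25.324072.
Sum = 28.996068.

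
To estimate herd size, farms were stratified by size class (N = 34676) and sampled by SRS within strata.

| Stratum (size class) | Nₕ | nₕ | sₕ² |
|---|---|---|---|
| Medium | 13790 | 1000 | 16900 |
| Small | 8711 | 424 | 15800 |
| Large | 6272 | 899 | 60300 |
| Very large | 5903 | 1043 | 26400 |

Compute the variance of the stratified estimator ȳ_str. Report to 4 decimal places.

7.1998

Var(ȳ_str) = Σₕ Wₕ²(1 − fₕ)sₕ²/nₕ with Wₕ = Nₕ/N, N = 34676.
Medium: Wₕ = 0.39768139; term = 0.39768139²·(1 − 0.07251632)·16900/1000 = 2.4789258.
Small: Wₕ = 0.25121121; term = 0.25121121²·(1 − 0.04867409)·15800/424 = 2.237168.
Large: Wₕ = 0.18087438; term = 0.18087438²·(1 − 0.14333546)·60300/899 = 1.8798471.
Very large: Wₕ = 0.17023301; term = 0.17023301²·(1 − 0.17668982)·26400/1043 = 0.60390786.
Sum = 7.1998488.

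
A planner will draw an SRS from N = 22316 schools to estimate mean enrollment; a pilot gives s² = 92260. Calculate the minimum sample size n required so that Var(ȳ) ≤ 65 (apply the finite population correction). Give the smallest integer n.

Without fpc, n₀ = s²/D = 92260/65 = 1419.3846.
With fpc, (1 − n/N)·s²/n ≤ D requires n ≥ n₀/(1 + n₀/N) = 1419.3846/(1 + 1419.3846/22316) = 1334.5049.
Rounding up, n = 1335.

1335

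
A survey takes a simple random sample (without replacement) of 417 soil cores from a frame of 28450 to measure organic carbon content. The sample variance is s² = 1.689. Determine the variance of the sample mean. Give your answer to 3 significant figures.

Under SRS without replacement, Var(ȳ) = (1 − f)·s²/n with f = n/N = 417/28450 = 0.01465729.
Var(ȳ) = (1 − 0.01465729)·1.689/417 = 0.98534271·0.0040503597 = 0.0039909924.

0.00399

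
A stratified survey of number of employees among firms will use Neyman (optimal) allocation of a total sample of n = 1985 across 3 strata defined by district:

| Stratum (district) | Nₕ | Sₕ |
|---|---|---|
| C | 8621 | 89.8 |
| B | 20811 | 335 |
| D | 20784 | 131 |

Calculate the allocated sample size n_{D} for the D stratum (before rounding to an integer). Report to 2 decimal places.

Neyman allocation: nₕ = n·NₕSₕ / Σⱼ NⱼSⱼ.
Σ NⱼSⱼ = 8621·89.8 + 20811·335 + 20784·131 = 1.0468555 × 10^7.
n_{D} = 1985·20784·131 / (1.0468555 × 10^7) = 516.27.

516.27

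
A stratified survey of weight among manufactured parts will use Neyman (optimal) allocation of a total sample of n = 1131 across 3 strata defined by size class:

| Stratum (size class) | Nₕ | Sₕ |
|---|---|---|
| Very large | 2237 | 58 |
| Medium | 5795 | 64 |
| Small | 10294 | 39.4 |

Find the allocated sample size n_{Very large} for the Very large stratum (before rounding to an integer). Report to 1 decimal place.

Neyman allocation: nₕ = n·NₕSₕ / Σⱼ NⱼSⱼ.
Σ NⱼSⱼ = 2237·58 + 5795·64 + 10294·39.4 = 906209.6.
n_{Very large} = 1131·2237·58 / 906209.6 = 161.9.

161.9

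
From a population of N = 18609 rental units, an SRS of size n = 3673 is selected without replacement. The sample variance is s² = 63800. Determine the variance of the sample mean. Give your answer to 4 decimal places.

Under SRS without replacement, Var(ȳ) = (1 − f)·s²/n with f = n/N = 3673/18609 = 0.19737761.
Var(ȳ) = (1 − 0.19737761)·63800/3673 = 0.80262239·17.369997 = 13.941549.

13.9415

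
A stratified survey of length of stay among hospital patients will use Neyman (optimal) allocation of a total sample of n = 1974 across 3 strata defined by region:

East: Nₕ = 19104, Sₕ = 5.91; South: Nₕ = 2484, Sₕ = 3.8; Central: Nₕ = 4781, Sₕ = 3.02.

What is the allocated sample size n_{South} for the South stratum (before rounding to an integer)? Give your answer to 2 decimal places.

136.22

Neyman allocation: nₕ = n·NₕSₕ / Σⱼ NⱼSⱼ.
Σ NⱼSⱼ = 19104·5.91 + 2484·3.8 + 4781·3.02 = 136782.46.
n_{South} = 1974·2484·3.8 / 136782.46 = 136.22.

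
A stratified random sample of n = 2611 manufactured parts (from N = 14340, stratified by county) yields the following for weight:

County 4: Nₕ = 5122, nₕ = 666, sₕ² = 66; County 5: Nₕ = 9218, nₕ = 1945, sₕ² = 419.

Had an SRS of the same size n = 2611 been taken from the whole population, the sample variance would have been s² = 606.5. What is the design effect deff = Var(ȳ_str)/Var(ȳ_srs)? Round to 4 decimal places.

0.4276

Var(ȳ_str) = Σ Wₕ²(1−fₕ)sₕ²/nₕ with Wₕ = Nₕ/14340:
  County 4: (5122/14340)²·(1−666/5122)·66/666 = 0.010999075
  County 5: (9218/14340)²·(1−1945/9218)·419/1945 = 0.070233839
  → Var(ȳ_str) = 0.081232914.
Var(ȳ_srs) = (1 − 2611/14340)·606.5/2611 = 0.1899922.
deff = 0.081232914 / 0.1899922 = 0.4276.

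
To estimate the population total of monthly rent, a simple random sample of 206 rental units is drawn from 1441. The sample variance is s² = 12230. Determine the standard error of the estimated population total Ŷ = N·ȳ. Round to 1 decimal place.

10278.9

Var(Ŷ) = N²·Var(ȳ) = N²·(1 − n/N)·s²/n.
f = 206/1441 = 0.14295628; Var(ȳ) = 0.85704372·12230/206 = 50.88177.
Var(Ŷ) = 1441² · 50.88177 = 1.0565503 × 10^8.
SE(Ŷ) = √(1.0565503 × 10^8) = 10278.9.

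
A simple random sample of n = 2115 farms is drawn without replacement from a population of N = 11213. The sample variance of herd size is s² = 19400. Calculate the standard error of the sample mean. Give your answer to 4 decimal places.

Under SRS without replacement, Var(ȳ) = (1 − f)·s²/n with f = n/N = 2115/11213 = 0.18862035.
Var(ȳ) = (1 − 0.18862035)·19400/2115 = 0.81137965·9.1725768 = 7.4424422.
SE(ȳ) = √(7.4424422) = 2.7281.

2.7281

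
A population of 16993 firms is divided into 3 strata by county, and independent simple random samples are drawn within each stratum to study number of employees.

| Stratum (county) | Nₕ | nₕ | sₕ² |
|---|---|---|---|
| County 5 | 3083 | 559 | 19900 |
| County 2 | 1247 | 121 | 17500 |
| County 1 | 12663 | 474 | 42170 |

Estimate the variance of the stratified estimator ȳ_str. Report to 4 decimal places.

49.2169

Var(ȳ_str) = Σₕ Wₕ²(1 − fₕ)sₕ²/nₕ with Wₕ = Nₕ/N, N = 16993.
County 5: Wₕ = 0.18142765; term = 0.18142765²·(1 − 0.18131690)·19900/559 = 0.95932117.
County 2: Wₕ = 0.07338316; term = 0.07338316²·(1 − 0.09703288)·17500/121 = 0.70326241.
County 1: Wₕ = 0.74518920; term = 0.74518920²·(1 − 0.03743189)·42170/474 = 47.554304.
Sum = 49.216888.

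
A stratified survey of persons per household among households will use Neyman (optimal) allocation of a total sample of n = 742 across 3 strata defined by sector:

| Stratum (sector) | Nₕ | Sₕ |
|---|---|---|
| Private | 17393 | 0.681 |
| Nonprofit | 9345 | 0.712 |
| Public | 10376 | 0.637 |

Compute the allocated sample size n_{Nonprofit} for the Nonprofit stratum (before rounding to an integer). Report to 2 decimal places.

196.63

Neyman allocation: nₕ = n·NₕSₕ / Σⱼ NⱼSⱼ.
Σ NⱼSⱼ = 17393·0.681 + 9345·0.712 + 10376·0.637 = 25107.785.
n_{Nonprofit} = 742·9345·0.712 / 25107.785 = 196.63.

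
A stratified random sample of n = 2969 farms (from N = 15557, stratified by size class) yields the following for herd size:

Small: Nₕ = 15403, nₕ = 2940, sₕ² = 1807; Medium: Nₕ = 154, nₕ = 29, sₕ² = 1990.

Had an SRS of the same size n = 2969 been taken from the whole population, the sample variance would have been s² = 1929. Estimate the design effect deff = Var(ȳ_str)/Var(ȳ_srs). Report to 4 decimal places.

Var(ȳ_str) = Σ Wₕ²(1−fₕ)sₕ²/nₕ with Wₕ = Nₕ/15557:
  Small: (15403/15557)²·(1−2940/15403)·1807/2940 = 0.48751393
  Medium: (154/15557)²·(1−29/154)·1990/29 = 0.0054580073
  → Var(ȳ_str) = 0.49297194.
Var(ȳ_srs) = (1 − 2969/15557)·1929/2969 = 0.52571808.
deff = 0.49297194 / 0.52571808 = 0.9377.

0.9377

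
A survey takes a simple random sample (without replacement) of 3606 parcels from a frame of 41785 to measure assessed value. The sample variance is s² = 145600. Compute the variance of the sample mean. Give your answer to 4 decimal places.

Under SRS without replacement, Var(ȳ) = (1 − f)·s²/n with f = n/N = 3606/41785 = 0.08629891.
Var(ȳ) = (1 − 0.08629891)·145600/3606 = 0.91370109·40.377149 = 36.892645.

36.8926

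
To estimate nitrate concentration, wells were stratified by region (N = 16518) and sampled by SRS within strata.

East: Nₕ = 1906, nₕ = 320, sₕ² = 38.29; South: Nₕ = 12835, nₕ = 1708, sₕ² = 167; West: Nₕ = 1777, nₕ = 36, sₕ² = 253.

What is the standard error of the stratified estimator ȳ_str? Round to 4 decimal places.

Var(ȳ_str) = Σₕ Wₕ²(1 − fₕ)sₕ²/nₕ with Wₕ = Nₕ/N, N = 16518.
East: Wₕ = 0.11538927; term = 0.11538927²·(1 − 0.16789087)·38.29/320 = 0.0013257039.
South: Wₕ = 0.77703112; term = 0.77703112²·(1 − 0.13307363)·167/1708 = 0.051178511.
West: Wₕ = 0.10757961; term = 0.10757961²·(1 − 0.02025886)·253/36 = 0.079687334.
Sum = 0.13219155.
SE = √(0.13219155) = 0.3636.

0.3636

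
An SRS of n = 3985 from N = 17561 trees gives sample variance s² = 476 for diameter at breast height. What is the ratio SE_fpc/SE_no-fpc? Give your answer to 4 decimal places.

f = n/N = 3985/17561 = 0.22692330.
SE_no-fpc = √(s²/n) = 0.3456124; SE_fpc = √((1−f)s²/n) = 0.30387894.
Ratio = √(1−f) = 0.87924781.

0.8792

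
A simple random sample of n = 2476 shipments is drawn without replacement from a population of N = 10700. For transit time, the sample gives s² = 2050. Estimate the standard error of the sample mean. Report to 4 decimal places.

Under SRS without replacement, Var(ȳ) = (1 − f)·s²/n with f = n/N = 2476/10700 = 0.23140187.
Var(ȳ) = (1 − 0.23140187)·2050/2476 = 0.76859813·0.8279483 = 0.63635952.
SE(ȳ) = √(0.63635952) = 0.7977.

0.7977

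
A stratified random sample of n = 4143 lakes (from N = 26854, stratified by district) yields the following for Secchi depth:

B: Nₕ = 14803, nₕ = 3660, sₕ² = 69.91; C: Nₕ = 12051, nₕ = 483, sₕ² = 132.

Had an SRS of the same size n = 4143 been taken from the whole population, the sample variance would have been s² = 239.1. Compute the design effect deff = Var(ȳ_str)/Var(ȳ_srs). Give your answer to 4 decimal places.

1.1719

Var(ȳ_str) = Σ Wₕ²(1−fₕ)sₕ²/nₕ with Wₕ = Nₕ/26854:
  B: (14803/26854)²·(1−3660/14803)·69.91/3660 = 0.0043691013
  C: (12051/26854)²·(1−483/12051)·132/483 = 0.052831166
  → Var(ȳ_str) = 0.057200267.
Var(ȳ_srs) = (1 − 4143/26854)·239.1/4143 = 0.048808102.
deff = 0.057200267 / 0.048808102 = 1.1719.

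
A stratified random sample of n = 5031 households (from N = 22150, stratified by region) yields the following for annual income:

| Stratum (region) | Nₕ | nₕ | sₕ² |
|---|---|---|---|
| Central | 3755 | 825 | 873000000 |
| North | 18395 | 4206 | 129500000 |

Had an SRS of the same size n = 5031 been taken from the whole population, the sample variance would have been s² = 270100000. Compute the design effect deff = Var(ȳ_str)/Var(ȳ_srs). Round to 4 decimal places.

Var(ȳ_str) = Σ Wₕ²(1−fₕ)sₕ²/nₕ with Wₕ = Nₕ/22150:
  Central: (3755/22150)²·(1−825/3755)·873000000/825 = 23729.599
  North: (18395/22150)²·(1−4206/18395)·129500000/4206 = 16379.65
  → Var(ȳ_str) = 40109.249.
Var(ȳ_srs) = (1 − 5031/22150)·270100000/5031 = 41493.009.
deff = 40109.249 / 41493.009 = 0.9667.

0.9667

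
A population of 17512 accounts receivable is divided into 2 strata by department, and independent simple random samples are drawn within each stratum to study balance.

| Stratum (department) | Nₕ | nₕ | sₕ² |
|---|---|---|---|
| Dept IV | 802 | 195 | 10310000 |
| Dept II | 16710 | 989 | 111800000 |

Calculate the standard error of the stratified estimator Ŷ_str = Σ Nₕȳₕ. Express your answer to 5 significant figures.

5.4518 × 10^6

Var(Ŷ_str) = Σₕ Nₕ²(1 − fₕ)sₕ²/nₕ.
Dept IV: 802²·(1 − 195/802)·10310000/195 = 2.573873 × 10^10.
Dept II: 16710²·(1 − 989/16710)·111800000/989 = 2.9696285 × 10^13.
Sum = 2.9722024 × 10^13.
SE = √(2.9722024 × 10^13) = 5.4518 × 10^6.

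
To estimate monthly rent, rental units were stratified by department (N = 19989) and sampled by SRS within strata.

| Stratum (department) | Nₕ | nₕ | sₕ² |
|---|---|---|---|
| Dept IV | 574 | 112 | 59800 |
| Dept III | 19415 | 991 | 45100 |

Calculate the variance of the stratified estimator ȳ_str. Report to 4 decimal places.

Var(ȳ_str) = Σₕ Wₕ²(1 − fₕ)sₕ²/nₕ with Wₕ = Nₕ/N, N = 19989.
Dept IV: Wₕ = 0.02871579; term = 0.02871579²·(1 − 0.19512195)·59800/112 = 0.35436832.
Dept III: Wₕ = 0.97128421; term = 0.97128421²·(1 − 0.05104301)·45100/991 = 40.741974.
Sum = 41.096342.

41.0963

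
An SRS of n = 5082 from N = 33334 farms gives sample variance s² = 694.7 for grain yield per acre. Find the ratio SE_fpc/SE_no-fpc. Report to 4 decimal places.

f = n/N = 5082/33334 = 0.15245695.
SE_no-fpc = √(s²/n) = 0.36972713; SE_fpc = √((1−f)s²/n) = 0.34037856.
Ratio = √(1−f) = 0.92062101.

0.9206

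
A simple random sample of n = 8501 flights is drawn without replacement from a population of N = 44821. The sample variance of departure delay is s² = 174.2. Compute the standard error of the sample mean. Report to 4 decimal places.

0.1289

Under SRS without replacement, Var(ȳ) = (1 − f)·s²/n with f = n/N = 8501/44821 = 0.18966556.
Var(ȳ) = (1 − 0.18966556)·174.2/8501 = 0.81033444·0.020491707 = 0.016605136.
SE(ȳ) = √(0.016605136) = 0.1289.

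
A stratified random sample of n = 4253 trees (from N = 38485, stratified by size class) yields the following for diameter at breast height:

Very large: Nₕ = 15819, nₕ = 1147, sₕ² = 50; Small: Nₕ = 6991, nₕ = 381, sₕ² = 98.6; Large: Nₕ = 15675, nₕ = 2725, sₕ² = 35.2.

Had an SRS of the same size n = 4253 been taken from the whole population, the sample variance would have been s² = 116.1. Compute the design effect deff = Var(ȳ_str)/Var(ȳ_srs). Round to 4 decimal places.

Var(ȳ_str) = Σ Wₕ²(1−fₕ)sₕ²/nₕ with Wₕ = Nₕ/38485:
  Very large: (15819/38485)²·(1−1147/15819)·50/1147 = 0.0068311205
  Small: (6991/38485)²·(1−381/6991)·98.6/381 = 0.0080743899
  Large: (15675/38485)²·(1−2725/15675)·35.2/2725 = 0.0017703963
  → Var(ȳ_str) = 0.016675907.
Var(ȳ_srs) = (1 − 4253/38485)·116.1/4253 = 0.024281618.
deff = 0.016675907 / 0.024281618 = 0.6868.

0.6868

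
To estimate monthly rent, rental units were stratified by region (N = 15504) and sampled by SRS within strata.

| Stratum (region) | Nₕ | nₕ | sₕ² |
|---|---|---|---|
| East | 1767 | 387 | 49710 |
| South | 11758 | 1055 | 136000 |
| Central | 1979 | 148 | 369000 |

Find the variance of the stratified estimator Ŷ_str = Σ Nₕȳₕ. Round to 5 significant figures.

2.5570 × 10^10

Var(Ŷ_str) = Σₕ Nₕ²(1 − fₕ)sₕ²/nₕ.
East: 1767²·(1 − 387/1767)·49710/387 = 3.1321924 × 10^8.
South: 11758²·(1 − 1055/11758)·136000/1055 = 1.6222786 × 10^10.
Central: 1979²·(1 − 148/1979)·369000/148 = 9.0343891 × 10^9.
Sum = 2.5570394 × 10^10.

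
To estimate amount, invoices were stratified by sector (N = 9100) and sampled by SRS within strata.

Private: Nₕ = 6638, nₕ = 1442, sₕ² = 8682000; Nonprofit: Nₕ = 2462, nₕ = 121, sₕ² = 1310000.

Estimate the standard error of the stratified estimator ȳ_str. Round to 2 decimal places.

Var(ȳ_str) = Σₕ Wₕ²(1 − fₕ)sₕ²/nₕ with Wₕ = Nₕ/N, N = 9100.
Private: Wₕ = 0.72945055; term = 0.72945055²·(1 − 0.21723411)·8682000/1442 = 2507.7147.
Nonprofit: Wₕ = 0.27054945; term = 0.27054945²·(1 − 0.04914703)·1310000/121 = 753.51622.
Sum = 3261.2309.
SE = √(3261.2309) = 57.11.

57.11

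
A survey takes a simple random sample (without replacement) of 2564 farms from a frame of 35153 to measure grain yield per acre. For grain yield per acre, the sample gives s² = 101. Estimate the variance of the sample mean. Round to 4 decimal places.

Under SRS without replacement, Var(ȳ) = (1 − f)·s²/n with f = n/N = 2564/35153 = 0.07293830.
Var(ȳ) = (1 − 0.07293830)·101/2564 = 0.92706170·0.039391576 = 0.036518421.

0.0365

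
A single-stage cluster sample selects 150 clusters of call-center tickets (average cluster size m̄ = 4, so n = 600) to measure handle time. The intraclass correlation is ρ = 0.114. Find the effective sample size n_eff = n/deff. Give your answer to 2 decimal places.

deff = 1 + (4 − 1)·0.114 = 1 + 0.342 = 1.342.
n_eff = 600 / 1.342 = 447.09.

447.09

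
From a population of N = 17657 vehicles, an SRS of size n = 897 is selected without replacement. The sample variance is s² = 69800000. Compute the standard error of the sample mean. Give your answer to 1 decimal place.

Under SRS without replacement, Var(ȳ) = (1 − f)·s²/n with f = n/N = 897/17657 = 0.05080138.
Var(ȳ) = (1 − 0.05080138)·69800000/897 = 0.94919862·77814.939 = 73861.832.
SE(ȳ) = √(73861.832) = 271.8.

271.8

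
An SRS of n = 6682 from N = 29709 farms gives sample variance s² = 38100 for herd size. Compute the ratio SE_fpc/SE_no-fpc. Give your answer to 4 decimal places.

f = n/N = 6682/29709 = 0.22491501.
SE_no-fpc = √(s²/n) = 2.3878622; SE_fpc = √((1−f)s²/n) = 2.1022478.
Ratio = √(1−f) = 0.88038911.

0.8804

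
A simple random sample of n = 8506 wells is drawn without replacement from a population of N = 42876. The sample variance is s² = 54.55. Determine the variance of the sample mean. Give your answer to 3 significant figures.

0.00514

Under SRS without replacement, Var(ȳ) = (1 − f)·s²/n with f = n/N = 8506/42876 = 0.19838604.
Var(ȳ) = (1 − 0.19838604)·54.55/8506 = 0.80161396·0.0064131202 = 0.0051408466.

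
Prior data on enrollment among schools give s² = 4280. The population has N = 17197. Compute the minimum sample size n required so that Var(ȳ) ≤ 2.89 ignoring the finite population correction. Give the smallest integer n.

Without fpc, n₀ = s²/D = 4280/2.89 = 1480.9689.
Rounding up, n = 1481.

1481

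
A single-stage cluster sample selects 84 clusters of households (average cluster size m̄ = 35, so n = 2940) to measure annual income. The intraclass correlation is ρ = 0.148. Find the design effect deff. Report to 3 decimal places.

deff = 1 + (35 − 1)·0.148 = 1 + 5.032 = 6.032.

6.032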